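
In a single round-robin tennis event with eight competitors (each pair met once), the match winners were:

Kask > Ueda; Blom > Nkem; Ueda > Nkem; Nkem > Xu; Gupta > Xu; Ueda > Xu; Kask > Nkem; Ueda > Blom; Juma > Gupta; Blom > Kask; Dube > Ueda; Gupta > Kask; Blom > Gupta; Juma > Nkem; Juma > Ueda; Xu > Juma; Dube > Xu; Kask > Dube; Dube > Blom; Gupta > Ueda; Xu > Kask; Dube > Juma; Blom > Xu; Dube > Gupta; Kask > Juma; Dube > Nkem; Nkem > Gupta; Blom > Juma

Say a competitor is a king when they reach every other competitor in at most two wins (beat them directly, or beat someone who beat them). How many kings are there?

Blom reaches everyone (king).
Xu cannot reach Blom in two steps.
Juma cannot reach Dube in two steps.
Nkem cannot reach Blom, Dube in two steps.
Kask reaches everyone (king).
Ueda cannot reach Dube in two steps.
Dube reaches everyone (king).
Gupta reaches everyone (king).
Kings: Blom, Kask, Dube, Gupta — 4.

4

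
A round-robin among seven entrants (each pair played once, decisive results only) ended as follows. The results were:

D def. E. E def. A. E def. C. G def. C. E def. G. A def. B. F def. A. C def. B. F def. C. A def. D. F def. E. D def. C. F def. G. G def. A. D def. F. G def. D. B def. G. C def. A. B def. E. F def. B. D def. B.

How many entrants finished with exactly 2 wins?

3

Win totals: A 2, B 2, C 2, D 4, E 3, F 5, G 3.
Exactly 2: A, B, C — 3 entrants.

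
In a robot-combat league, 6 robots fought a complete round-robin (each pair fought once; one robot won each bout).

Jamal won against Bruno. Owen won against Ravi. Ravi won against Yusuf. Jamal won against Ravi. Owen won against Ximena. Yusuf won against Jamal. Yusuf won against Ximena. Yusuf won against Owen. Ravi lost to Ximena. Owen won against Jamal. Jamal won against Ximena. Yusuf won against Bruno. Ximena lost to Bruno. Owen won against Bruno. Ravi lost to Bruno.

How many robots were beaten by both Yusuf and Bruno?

Yusuf beat: Bruno, Ximena, Jamal, Owen.
Bruno beat: Ximena, Ravi.
Both beat: Ximena — 1.

1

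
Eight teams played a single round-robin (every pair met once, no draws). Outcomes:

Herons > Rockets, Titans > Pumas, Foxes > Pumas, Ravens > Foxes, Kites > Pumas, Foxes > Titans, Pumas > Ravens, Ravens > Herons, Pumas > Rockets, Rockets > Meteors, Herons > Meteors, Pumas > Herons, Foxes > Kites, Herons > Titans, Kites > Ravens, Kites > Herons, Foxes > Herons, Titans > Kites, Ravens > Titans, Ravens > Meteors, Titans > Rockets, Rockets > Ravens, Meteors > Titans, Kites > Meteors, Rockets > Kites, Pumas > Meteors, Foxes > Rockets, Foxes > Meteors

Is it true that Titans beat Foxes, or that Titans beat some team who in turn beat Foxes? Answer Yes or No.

Titans did not beat Foxes directly.
Titans beat Rockets, Kites, Pumas, but each of them lost to Foxes. No two-step path.

No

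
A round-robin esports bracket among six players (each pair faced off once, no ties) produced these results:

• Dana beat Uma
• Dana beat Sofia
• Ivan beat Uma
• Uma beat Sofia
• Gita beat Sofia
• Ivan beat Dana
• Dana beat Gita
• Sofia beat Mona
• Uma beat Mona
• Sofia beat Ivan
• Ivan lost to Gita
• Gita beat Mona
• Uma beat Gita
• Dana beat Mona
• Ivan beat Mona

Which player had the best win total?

Win totals: Mona 0, Uma 3, Sofia 2, Ivan 3, Gita 3, Dana 4.
Dana leads with 4 wins (next highest: 3).

Dana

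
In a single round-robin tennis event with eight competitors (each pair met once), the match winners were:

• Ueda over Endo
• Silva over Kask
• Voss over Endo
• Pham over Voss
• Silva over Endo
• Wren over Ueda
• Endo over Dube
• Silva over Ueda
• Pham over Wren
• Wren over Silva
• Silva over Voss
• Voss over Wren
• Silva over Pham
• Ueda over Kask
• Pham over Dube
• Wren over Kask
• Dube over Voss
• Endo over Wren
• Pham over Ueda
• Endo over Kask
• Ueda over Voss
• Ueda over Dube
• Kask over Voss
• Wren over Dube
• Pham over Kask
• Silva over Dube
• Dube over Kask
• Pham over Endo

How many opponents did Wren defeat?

4

Wren's results: beat Silva, Ueda, Kask, Dube; lost to Pham, Endo, Voss.
That is 4 wins.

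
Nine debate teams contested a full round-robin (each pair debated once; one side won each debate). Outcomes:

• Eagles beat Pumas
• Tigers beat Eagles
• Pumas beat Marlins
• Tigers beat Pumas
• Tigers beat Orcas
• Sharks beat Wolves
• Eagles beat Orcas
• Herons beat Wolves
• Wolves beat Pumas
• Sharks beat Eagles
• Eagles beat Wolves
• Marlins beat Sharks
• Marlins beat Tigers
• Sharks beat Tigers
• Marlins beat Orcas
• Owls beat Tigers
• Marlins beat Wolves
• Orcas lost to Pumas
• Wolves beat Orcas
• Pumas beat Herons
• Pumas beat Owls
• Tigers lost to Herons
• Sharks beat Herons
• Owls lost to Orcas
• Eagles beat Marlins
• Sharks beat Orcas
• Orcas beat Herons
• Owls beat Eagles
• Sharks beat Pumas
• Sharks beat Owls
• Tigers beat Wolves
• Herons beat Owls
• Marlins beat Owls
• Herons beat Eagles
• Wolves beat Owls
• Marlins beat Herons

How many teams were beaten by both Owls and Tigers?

Owls beat: Eagles, Tigers.
Tigers beat: Orcas, Wolves, Eagles, Pumas.
Both beat: Eagles — 1.

1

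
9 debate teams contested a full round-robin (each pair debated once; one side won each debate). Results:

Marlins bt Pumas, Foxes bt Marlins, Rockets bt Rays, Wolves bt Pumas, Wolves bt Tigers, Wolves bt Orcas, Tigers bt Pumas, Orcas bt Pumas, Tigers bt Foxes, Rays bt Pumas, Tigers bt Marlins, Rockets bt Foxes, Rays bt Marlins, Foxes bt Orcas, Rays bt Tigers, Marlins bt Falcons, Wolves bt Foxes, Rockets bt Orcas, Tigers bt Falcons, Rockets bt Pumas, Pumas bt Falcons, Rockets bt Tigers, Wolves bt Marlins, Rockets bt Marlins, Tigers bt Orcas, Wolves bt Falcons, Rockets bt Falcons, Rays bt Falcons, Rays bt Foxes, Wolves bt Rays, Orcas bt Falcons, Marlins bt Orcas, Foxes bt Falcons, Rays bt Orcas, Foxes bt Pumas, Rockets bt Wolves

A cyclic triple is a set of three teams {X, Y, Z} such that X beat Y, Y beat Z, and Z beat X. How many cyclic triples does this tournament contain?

Win totals: Rockets 8, Marlins 3, Rays 6, Falcons 0, Foxes 4, Tigers 5, Pumas 1, Wolves 7, Orcas 2.
A team with w wins dominates both others in C(w,2) triples; summing gives 28 + 3 + 15 + 0 + 6 + 10 + 0 + 21 + 1 = 84 transitive triples.
Total triples C(9,3) = 84, so cyclic triples = 84 − 84 = 0.

0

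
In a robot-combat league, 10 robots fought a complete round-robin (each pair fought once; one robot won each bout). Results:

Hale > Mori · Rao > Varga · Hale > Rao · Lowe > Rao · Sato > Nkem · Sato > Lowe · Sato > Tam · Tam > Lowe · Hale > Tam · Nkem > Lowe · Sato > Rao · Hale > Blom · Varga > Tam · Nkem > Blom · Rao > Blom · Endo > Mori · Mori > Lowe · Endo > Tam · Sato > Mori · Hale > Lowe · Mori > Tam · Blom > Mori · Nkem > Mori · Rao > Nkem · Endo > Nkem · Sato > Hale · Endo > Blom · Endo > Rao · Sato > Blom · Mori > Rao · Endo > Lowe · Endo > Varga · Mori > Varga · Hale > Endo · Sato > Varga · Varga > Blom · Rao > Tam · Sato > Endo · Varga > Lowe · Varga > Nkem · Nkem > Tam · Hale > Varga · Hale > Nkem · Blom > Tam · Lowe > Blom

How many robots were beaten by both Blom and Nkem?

2

Blom beat: Mori, Tam.
Nkem beat: Blom, Lowe, Mori, Tam.
Both beat: Mori, Tam — 2.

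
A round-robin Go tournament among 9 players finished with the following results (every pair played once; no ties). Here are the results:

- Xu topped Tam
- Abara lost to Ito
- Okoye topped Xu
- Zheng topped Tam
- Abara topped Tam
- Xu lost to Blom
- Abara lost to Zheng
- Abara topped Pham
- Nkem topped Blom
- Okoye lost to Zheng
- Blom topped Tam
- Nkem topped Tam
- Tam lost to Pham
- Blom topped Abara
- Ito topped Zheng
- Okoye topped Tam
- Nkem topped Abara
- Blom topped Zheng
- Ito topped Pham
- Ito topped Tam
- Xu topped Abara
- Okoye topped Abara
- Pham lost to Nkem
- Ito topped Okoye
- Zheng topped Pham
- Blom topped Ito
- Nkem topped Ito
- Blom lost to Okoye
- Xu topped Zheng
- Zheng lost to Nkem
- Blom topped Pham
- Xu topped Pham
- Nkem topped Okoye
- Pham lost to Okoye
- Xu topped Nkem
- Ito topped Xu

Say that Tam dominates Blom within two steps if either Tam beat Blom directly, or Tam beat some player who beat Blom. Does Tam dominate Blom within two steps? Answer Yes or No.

No

Tam did not beat Blom directly.
Tam beat no one, so there is no intermediate player.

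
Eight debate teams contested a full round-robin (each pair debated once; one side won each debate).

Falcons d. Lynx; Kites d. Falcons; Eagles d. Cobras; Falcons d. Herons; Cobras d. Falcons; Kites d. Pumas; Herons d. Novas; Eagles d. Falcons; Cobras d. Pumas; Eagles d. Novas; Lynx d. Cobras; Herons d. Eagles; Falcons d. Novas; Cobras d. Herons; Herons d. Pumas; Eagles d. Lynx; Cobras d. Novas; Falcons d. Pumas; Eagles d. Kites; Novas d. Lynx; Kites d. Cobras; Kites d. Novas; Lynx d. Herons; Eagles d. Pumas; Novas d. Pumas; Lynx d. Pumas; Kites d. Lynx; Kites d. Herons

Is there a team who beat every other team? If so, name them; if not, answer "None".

None

Highest win total is Kites with 6 (out of 7 possible).
Kites lost to Eagles, so no team went undefeated.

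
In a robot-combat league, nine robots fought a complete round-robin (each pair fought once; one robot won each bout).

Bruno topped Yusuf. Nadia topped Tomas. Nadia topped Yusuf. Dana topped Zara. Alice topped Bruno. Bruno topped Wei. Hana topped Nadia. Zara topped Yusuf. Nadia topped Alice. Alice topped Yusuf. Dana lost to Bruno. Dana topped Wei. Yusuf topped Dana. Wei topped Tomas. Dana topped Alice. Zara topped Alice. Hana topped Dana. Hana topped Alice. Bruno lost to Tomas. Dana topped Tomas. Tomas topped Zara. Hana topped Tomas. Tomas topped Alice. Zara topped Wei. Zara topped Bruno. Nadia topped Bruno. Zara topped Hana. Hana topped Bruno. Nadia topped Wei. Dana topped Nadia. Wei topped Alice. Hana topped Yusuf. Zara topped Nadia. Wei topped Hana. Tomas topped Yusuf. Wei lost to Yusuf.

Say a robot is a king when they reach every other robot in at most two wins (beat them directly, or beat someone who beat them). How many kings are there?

7

Nadia reaches everyone (king).
Wei reaches everyone (king).
Yusuf cannot reach Bruno in two steps.
Bruno reaches everyone (king).
Alice cannot reach Nadia, Zara, Tomas, Hana in two steps.
Dana reaches everyone (king).
Zara reaches everyone (king).
Tomas reaches everyone (king).
Hana reaches everyone (king).
Kings: Nadia, Wei, Bruno, Dana, Zara, Tomas, Hana — 7.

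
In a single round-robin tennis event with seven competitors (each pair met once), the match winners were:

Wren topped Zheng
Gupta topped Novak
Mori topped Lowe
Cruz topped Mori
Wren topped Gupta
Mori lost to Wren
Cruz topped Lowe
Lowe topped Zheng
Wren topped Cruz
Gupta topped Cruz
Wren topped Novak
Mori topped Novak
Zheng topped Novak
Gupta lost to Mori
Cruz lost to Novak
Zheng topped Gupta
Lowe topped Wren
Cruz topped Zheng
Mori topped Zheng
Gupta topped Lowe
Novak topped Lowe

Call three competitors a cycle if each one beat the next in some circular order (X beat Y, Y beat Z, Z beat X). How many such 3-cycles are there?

Win totals: Mori 4, Cruz 3, Novak 2, Lowe 2, Wren 5, Gupta 3, Zheng 2.
A competitor with w wins dominates both others in C(w,2) triples; summing gives 6 + 3 + 1 + 1 + 10 + 3 + 1 = 25 transitive triples.
Total triples C(7,3) = 35, so cyclic triples = 35 − 25 = 10.

10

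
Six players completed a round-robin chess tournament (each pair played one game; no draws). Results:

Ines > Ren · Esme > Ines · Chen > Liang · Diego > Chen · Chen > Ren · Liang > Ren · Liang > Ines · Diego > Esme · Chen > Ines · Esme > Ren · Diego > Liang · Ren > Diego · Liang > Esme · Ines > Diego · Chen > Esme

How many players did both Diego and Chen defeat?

2

Diego beat: Liang, Chen, Esme.
Chen beat: Ren, Ines, Liang, Esme.
Both beat: Liang, Esme — 2.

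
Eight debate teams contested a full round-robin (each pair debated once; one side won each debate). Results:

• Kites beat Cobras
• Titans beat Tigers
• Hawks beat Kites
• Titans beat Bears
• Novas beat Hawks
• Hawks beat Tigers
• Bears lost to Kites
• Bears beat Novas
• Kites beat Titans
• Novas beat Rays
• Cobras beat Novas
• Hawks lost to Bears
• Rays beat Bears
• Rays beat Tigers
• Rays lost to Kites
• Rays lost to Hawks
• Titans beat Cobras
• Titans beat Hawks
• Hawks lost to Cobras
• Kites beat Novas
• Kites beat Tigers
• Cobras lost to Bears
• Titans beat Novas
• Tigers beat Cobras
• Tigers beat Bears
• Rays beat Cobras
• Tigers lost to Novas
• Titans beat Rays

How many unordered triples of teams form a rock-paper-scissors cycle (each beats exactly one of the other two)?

Win totals: Rays 3, Tigers 2, Titans 6, Hawks 3, Novas 3, Bears 3, Kites 6, Cobras 2.
A team with w wins dominates both others in C(w,2) triples; summing gives 3 + 1 + 15 + 3 + 3 + 3 + 15 + 1 = 44 transitive triples.
Total triples C(8,3) = 56, so cyclic triples = 56 − 44 = 12.

12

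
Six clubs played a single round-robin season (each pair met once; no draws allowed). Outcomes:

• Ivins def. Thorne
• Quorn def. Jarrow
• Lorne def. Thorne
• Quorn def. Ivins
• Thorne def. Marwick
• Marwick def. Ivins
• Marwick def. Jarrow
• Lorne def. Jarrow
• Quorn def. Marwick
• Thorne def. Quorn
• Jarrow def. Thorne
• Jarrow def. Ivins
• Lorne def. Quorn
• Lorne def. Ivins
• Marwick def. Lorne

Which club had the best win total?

Lorne

Win totals: Jarrow 2, Lorne 4, Marwick 3, Thorne 2, Ivins 1, Quorn 3.
Lorne leads with 4 wins (next highest: 3).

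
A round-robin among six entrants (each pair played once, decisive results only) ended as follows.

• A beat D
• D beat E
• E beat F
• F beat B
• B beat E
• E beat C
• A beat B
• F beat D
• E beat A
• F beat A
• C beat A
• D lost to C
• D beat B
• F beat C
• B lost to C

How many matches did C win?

C's results: beat A, B, D; lost to E, F.
That is 3 wins.

3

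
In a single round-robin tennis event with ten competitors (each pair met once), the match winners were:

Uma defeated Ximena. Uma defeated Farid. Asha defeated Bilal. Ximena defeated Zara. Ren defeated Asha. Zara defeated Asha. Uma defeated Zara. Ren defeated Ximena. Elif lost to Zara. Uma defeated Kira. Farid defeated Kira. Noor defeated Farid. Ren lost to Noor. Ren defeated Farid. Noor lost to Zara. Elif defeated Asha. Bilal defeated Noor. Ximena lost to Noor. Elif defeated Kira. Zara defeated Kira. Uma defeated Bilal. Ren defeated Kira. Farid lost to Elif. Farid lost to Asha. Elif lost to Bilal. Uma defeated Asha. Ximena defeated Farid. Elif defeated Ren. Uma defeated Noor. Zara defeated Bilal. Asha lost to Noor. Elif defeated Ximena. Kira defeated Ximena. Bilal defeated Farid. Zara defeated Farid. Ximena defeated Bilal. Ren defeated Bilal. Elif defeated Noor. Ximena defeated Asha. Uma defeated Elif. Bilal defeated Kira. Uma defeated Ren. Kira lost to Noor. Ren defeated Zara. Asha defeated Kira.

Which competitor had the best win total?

Uma

Win totals: Kira 1, Uma 9, Farid 1, Ren 6, Ximena 4, Elif 6, Noor 5, Asha 3, Bilal 4, Zara 6.
Uma leads with 9 wins (next highest: 6).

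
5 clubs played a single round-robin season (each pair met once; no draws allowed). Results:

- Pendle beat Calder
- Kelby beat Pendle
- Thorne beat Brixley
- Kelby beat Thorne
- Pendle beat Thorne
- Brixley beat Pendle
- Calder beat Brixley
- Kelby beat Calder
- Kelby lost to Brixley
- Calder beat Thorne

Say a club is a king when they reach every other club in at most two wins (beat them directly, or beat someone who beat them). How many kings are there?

Thorne cannot reach Calder in two steps.
Pendle cannot reach Kelby in two steps.
Kelby reaches everyone (king).
Calder reaches everyone (king).
Brixley reaches everyone (king).
Kings: Kelby, Calder, Brixley — 3.

3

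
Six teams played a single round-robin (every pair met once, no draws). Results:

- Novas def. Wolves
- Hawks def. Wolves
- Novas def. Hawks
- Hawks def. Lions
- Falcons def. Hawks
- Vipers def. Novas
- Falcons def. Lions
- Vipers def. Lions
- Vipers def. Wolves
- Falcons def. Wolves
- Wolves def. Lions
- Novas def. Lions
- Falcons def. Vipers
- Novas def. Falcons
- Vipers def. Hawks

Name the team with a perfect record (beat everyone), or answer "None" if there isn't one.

None

Highest win total is Vipers with 4 (out of 5 possible).
Vipers lost to Falcons, so no team went undefeated.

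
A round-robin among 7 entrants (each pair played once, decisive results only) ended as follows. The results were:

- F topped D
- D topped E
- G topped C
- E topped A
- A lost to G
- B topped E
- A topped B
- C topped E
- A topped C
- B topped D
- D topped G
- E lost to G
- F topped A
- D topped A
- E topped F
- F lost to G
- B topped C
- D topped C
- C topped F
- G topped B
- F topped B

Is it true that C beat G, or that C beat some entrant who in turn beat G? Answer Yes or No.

No

C did not beat G directly.
C beat E, F, but each of them lost to G. No two-step path.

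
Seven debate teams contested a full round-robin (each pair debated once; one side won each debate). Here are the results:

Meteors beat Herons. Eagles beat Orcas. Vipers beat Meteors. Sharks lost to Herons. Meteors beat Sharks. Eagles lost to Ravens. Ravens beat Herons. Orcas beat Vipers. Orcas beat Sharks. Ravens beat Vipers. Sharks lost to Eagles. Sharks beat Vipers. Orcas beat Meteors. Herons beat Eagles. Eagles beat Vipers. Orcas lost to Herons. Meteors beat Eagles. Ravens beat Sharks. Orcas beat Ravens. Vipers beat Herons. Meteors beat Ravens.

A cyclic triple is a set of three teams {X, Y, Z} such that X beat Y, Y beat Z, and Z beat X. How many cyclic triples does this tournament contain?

10

Win totals: Sharks 1, Orcas 4, Vipers 2, Meteors 4, Herons 3, Ravens 4, Eagles 3.
A team with w wins dominates both others in C(w,2) triples; summing gives 0 + 6 + 1 + 6 + 3 + 6 + 3 = 25 transitive triples.
Total triples C(7,3) = 35, so cyclic triples = 35 − 25 = 10.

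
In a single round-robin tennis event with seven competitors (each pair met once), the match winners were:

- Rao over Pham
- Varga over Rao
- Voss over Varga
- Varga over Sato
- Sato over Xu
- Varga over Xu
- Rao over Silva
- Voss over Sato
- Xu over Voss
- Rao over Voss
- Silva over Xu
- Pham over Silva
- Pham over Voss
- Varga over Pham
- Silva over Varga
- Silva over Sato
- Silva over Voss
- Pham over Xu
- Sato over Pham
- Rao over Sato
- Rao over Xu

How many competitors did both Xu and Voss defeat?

0

Xu beat: Voss.
Voss beat: Sato, Varga.
No one was beaten by both.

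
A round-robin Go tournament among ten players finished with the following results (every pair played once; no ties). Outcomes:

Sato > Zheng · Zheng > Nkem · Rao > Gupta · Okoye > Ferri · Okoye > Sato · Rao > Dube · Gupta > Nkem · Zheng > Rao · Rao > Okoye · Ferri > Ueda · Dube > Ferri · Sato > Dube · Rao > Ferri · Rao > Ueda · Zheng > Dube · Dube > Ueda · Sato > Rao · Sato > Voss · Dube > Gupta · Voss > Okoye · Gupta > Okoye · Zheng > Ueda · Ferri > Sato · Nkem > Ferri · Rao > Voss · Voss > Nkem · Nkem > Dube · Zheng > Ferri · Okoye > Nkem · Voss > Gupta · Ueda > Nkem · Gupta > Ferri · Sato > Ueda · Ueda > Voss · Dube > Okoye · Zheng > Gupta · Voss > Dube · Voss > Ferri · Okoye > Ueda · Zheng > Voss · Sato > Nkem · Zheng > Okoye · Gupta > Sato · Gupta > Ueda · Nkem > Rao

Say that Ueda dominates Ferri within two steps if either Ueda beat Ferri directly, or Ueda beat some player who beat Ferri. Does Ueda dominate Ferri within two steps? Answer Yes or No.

Ueda did not beat Ferri directly.
Ueda beat Nkem, Voss. Of those, Nkem beat Ferri.

Yes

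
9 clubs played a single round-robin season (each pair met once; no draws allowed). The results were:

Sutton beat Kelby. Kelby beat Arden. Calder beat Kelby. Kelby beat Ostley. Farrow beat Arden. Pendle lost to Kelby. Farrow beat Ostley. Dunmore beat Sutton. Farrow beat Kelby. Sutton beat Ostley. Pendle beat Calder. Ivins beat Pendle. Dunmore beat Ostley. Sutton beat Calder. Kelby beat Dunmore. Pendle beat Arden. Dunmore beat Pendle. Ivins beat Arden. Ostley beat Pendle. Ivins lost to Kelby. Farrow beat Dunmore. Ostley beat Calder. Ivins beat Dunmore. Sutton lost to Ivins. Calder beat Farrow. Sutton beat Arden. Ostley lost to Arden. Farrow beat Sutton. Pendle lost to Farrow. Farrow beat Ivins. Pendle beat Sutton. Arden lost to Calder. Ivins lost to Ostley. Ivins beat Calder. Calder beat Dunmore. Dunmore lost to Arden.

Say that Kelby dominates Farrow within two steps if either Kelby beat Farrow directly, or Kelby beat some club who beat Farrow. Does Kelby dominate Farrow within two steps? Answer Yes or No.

No

Kelby did not beat Farrow directly.
Kelby beat Ostley, Pendle, Dunmore, Arden, Ivins, but each of them lost to Farrow. No two-step path.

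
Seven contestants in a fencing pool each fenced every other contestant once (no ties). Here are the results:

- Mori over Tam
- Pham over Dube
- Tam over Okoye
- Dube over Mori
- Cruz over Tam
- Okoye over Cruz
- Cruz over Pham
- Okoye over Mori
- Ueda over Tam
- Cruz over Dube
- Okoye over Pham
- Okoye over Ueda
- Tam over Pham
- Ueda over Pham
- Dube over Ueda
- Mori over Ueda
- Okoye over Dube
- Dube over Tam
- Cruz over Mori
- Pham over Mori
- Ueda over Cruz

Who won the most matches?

Okoye

Win totals: Cruz 4, Mori 2, Okoye 5, Pham 2, Ueda 3, Tam 2, Dube 3.
Okoye leads with 5 wins (next highest: 4).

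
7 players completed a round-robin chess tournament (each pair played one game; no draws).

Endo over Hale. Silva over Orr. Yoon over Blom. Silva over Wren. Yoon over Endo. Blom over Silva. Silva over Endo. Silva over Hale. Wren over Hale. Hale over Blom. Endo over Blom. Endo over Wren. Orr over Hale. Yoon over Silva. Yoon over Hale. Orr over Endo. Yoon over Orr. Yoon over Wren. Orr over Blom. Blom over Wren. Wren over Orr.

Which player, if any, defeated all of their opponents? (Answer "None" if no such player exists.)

Yoon

Yoon has 6 wins out of 6 opponents — a perfect record.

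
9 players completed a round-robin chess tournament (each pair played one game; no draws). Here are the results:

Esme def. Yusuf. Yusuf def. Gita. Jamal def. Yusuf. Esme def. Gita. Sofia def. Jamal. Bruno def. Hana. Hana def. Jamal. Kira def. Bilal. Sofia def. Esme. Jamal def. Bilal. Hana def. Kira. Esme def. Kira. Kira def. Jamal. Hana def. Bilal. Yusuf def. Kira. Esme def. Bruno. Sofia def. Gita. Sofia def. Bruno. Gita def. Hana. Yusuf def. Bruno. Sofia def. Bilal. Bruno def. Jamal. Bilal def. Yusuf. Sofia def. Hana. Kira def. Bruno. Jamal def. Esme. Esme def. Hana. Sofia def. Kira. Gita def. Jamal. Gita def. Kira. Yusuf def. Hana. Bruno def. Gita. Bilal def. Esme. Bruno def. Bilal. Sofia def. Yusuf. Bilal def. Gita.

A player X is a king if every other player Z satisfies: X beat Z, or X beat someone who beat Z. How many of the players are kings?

Hana cannot reach Sofia in two steps.
Jamal cannot reach Sofia in two steps.
Yusuf cannot reach Sofia, Esme in two steps.
Bruno cannot reach Sofia in two steps.
Gita cannot reach Sofia in two steps.
Kira cannot reach Sofia in two steps.
Sofia reaches everyone (king).
Esme cannot reach Sofia in two steps.
Bilal cannot reach Sofia in two steps.
Kings: Sofia — 1.

1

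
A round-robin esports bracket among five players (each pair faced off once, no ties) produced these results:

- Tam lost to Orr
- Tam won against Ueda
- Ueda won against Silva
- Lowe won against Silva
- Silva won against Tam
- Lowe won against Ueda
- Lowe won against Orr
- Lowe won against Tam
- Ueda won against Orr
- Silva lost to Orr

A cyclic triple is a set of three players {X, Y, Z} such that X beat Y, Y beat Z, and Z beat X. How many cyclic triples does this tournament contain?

Win totals: Tam 1, Lowe 4, Silva 1, Orr 2, Ueda 2.
A player with w wins dominates both others in C(w,2) triples; summing gives 0 + 6 + 0 + 1 + 1 = 8 transitive triples.
Total triples C(5,3) = 10, so cyclic triples = 10 − 8 = 2.

2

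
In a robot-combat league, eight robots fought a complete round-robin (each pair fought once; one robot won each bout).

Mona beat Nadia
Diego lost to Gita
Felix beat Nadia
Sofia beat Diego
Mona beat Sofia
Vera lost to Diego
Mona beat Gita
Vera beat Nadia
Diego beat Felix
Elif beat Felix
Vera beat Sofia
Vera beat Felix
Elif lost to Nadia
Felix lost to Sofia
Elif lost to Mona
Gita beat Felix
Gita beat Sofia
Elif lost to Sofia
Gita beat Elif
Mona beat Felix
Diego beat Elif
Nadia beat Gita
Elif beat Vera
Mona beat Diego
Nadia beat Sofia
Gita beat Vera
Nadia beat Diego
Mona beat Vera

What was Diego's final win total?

Diego's results: beat Vera, Felix, Elif; lost to Gita, Sofia, Nadia, Mona.
That is 3 wins.

3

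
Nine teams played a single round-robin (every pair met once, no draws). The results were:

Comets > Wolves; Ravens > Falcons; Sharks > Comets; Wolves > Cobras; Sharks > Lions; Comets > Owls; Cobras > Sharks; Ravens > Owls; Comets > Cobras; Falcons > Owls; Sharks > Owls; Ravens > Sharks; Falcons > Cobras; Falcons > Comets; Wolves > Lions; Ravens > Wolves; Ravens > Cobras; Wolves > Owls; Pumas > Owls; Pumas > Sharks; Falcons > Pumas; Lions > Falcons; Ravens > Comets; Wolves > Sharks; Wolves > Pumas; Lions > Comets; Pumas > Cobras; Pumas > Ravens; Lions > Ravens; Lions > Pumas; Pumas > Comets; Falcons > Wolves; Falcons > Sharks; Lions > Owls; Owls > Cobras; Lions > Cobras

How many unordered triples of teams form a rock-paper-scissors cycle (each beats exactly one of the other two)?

Win totals: Owls 1, Lions 6, Comets 3, Falcons 6, Ravens 6, Wolves 5, Cobras 1, Sharks 3, Pumas 5.
A team with w wins dominates both others in C(w,2) triples; summing gives 0 + 15 + 3 + 15 + 15 + 10 + 0 + 3 + 10 = 71 transitive triples.
Total triples C(9,3) = 84, so cyclic triples = 84 − 71 = 13.

13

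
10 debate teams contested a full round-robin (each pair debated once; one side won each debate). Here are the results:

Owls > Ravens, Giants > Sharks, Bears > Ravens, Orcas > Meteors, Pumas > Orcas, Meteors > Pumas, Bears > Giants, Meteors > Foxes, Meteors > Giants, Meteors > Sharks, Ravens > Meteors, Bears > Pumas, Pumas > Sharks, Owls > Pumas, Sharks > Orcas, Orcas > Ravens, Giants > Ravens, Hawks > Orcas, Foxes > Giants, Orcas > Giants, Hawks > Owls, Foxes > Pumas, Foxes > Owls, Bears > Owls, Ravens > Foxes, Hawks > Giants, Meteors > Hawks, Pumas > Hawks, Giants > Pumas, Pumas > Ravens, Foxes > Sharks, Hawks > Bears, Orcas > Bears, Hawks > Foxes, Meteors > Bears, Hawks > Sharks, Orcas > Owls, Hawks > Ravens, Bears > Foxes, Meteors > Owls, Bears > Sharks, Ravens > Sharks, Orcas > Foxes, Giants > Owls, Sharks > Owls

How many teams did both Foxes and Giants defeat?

Foxes beat: Giants, Owls, Pumas, Sharks.
Giants beat: Owls, Pumas, Sharks, Ravens.
Both beat: Owls, Pumas, Sharks — 3.

3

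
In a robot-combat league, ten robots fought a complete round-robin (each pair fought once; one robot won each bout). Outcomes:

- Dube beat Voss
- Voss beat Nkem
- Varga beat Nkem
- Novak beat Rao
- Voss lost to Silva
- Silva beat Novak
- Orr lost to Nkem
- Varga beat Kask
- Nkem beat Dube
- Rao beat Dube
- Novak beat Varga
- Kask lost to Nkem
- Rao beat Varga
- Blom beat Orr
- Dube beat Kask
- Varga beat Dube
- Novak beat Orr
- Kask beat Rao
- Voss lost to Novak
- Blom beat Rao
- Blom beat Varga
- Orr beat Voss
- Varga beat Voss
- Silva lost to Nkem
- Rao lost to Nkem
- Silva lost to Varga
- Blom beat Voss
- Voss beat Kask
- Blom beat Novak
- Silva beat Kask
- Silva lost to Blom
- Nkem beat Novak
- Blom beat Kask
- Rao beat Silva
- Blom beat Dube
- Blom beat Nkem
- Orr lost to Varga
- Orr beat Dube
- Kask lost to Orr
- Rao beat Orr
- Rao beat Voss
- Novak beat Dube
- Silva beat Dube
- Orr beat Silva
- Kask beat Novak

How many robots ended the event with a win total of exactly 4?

2

Win totals: Novak 5, Rao 5, Voss 2, Silva 4, Varga 6, Blom 9, Dube 2, Nkem 6, Kask 2, Orr 4.
Exactly 4: Silva, Orr — 2 robots.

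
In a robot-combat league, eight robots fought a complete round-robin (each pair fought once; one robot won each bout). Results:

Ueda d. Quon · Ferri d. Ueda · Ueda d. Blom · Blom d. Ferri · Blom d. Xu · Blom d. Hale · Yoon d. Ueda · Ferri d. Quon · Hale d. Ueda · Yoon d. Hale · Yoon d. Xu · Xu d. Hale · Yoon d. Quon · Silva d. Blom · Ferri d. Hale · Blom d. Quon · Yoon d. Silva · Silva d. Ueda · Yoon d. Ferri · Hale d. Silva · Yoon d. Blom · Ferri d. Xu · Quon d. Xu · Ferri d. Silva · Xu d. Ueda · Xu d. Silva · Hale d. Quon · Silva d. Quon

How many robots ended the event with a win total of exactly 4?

Win totals: Quon 1, Xu 3, Ferri 5, Silva 3, Yoon 7, Hale 3, Ueda 2, Blom 4.
Exactly 4: Blom — 1 robot.

1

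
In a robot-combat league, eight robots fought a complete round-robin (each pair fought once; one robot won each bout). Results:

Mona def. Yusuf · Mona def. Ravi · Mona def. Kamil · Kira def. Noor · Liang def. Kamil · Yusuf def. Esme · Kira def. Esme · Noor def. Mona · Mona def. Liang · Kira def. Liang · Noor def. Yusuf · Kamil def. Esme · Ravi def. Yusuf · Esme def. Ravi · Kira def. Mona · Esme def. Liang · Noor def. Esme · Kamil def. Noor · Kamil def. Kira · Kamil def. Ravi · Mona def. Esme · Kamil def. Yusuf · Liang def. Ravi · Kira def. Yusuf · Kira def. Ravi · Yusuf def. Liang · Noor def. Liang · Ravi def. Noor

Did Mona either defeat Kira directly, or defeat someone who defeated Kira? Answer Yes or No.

Yes

Mona did not beat Kira directly.
Mona beat Ravi, Yusuf, Kamil, Esme, Liang. Of those, Kamil beat Kira.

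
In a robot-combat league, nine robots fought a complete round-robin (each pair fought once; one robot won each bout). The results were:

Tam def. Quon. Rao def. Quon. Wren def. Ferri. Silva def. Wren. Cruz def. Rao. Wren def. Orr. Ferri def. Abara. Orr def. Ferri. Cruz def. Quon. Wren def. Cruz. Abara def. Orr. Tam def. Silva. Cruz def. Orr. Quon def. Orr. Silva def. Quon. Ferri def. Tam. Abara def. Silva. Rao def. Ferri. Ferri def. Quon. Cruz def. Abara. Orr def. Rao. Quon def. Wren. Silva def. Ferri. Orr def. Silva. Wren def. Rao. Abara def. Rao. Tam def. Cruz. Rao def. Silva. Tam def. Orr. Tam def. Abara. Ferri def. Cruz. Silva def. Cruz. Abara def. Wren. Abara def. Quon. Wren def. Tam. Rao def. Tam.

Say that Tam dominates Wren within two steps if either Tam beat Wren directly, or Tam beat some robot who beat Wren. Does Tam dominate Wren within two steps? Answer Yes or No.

Yes

Tam did not beat Wren directly.
Tam beat Quon, Orr, Cruz, Silva, Abara. Of those, Quon beat Wren.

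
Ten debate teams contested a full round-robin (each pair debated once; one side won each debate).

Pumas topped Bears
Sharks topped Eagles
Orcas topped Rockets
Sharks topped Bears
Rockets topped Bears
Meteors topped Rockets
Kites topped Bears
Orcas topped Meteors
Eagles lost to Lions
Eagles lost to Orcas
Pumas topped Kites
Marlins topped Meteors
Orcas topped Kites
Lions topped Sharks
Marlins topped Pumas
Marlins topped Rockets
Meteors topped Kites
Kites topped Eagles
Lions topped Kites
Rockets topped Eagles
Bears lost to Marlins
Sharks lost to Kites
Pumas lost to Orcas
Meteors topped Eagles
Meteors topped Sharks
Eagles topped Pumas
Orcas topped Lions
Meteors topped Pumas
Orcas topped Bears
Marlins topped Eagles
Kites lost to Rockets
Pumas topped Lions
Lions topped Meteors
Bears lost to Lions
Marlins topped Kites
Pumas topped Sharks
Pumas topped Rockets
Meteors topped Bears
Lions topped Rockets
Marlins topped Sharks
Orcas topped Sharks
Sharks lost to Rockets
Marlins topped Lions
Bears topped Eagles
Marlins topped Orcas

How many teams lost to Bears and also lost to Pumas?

Bears beat: Eagles.
Pumas beat: Kites, Sharks, Rockets, Bears, Lions.
No one was beaten by both.

0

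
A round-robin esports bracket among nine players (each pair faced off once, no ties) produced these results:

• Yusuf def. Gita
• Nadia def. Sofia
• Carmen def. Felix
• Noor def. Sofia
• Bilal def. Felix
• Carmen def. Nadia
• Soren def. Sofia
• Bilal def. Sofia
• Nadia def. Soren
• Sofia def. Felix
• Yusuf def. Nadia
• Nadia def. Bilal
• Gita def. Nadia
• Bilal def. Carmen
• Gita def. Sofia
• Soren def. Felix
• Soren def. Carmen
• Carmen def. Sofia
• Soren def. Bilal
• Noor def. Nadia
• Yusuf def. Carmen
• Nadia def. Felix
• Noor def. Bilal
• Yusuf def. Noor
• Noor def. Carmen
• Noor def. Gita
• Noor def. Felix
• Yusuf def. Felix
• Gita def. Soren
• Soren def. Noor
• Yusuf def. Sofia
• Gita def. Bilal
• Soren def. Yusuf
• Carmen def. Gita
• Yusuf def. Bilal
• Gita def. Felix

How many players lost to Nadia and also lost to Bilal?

2

Nadia beat: Felix, Soren, Bilal, Sofia.
Bilal beat: Felix, Sofia, Carmen.
Both beat: Felix, Sofia — 2.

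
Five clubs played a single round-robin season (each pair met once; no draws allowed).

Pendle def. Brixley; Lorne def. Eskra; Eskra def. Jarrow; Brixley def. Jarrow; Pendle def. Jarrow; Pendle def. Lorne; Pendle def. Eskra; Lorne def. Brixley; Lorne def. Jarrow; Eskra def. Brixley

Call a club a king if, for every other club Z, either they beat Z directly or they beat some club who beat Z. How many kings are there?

Jarrow cannot reach Pendle, Eskra, Brixley, Lorne in two steps.
Pendle reaches everyone (king).
Eskra cannot reach Pendle, Lorne in two steps.
Brixley cannot reach Pendle, Eskra, Lorne in two steps.
Lorne cannot reach Pendle in two steps.
Kings: Pendle — 1.

1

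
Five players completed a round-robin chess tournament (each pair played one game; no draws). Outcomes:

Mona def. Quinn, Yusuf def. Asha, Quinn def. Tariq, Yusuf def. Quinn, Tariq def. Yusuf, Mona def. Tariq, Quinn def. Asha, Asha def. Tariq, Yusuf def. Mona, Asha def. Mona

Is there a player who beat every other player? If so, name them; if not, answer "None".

Highest win total is Yusuf with 3 (out of 4 possible).
Yusuf lost to Tariq, so no player went undefeated.

None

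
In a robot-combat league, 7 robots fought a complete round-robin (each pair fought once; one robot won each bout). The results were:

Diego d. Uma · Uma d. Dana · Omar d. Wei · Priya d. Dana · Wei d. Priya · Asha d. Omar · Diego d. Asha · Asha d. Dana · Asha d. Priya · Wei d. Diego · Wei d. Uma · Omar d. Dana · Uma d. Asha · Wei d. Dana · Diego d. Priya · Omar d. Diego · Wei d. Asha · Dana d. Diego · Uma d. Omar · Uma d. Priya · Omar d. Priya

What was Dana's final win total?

Dana's results: beat Diego; lost to Uma, Priya, Asha, Wei, Omar.
That is 1 win.

1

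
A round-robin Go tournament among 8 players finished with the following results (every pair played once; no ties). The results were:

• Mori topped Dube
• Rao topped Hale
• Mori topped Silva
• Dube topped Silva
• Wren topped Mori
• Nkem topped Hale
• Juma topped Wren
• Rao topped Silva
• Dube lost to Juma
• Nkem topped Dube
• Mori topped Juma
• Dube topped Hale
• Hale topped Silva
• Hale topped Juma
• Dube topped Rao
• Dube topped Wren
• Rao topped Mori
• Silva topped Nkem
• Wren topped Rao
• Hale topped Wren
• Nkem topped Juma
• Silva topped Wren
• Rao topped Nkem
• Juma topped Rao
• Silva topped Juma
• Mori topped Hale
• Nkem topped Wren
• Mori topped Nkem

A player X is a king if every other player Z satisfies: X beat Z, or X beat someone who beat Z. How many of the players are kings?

Rao reaches everyone (king).
Silva reaches everyone (king).
Wren reaches everyone (king).
Juma reaches everyone (king).
Hale reaches everyone (king).
Nkem reaches everyone (king).
Dube reaches everyone (king).
Mori reaches everyone (king).
Kings: Rao, Silva, Wren, Juma, Hale, Nkem, Dube, Mori — 8.

8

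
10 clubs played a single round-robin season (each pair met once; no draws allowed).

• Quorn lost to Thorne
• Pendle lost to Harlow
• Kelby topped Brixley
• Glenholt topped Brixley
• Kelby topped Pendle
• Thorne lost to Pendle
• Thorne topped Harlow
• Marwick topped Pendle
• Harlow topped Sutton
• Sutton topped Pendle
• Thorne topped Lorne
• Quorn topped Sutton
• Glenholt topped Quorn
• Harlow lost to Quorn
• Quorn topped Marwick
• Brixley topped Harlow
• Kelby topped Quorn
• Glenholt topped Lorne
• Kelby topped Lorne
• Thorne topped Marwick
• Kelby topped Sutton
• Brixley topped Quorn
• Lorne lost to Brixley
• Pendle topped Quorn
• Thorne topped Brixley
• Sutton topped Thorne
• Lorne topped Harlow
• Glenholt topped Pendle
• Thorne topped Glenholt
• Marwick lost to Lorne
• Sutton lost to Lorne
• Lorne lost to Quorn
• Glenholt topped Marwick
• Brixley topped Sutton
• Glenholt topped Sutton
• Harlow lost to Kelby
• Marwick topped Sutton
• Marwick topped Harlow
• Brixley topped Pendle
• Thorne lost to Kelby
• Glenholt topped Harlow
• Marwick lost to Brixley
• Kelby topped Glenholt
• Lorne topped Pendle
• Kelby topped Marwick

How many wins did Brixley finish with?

Brixley's results: beat Marwick, Sutton, Lorne, Harlow, Quorn, Pendle; lost to Thorne, Kelby, Glenholt.
That is 6 wins.

6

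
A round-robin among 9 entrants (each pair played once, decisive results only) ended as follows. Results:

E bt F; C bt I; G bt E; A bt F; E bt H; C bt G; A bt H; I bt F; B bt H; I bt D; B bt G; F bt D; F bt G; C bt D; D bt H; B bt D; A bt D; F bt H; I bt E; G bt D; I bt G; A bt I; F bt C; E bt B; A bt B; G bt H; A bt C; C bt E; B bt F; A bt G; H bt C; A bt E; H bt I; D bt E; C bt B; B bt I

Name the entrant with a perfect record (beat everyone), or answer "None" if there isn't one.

A has 8 wins out of 8 opponents — a perfect record.

A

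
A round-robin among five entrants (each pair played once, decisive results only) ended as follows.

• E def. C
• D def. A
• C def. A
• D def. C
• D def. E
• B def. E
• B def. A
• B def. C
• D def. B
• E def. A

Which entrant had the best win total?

D

Win totals: A 0, B 3, C 1, D 4, E 2.
D leads with 4 wins (next highest: 3).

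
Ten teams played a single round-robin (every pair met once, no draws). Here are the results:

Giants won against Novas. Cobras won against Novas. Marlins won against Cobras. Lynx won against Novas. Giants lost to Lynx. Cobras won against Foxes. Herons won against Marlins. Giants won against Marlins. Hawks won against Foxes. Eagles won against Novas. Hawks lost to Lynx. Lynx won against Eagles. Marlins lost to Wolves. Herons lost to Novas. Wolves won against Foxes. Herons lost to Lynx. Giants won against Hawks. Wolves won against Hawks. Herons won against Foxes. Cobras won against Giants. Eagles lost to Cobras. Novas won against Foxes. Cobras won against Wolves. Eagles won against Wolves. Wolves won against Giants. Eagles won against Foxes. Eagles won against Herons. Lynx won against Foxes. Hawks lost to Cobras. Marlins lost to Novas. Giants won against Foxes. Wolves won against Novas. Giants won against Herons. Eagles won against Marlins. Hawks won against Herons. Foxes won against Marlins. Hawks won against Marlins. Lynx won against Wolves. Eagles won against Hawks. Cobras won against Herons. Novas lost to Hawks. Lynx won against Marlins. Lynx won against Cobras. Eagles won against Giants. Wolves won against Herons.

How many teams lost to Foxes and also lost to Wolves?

Foxes beat: Marlins.
Wolves beat: Herons, Foxes, Marlins, Giants, Hawks, Novas.
Both beat: Marlins — 1.

1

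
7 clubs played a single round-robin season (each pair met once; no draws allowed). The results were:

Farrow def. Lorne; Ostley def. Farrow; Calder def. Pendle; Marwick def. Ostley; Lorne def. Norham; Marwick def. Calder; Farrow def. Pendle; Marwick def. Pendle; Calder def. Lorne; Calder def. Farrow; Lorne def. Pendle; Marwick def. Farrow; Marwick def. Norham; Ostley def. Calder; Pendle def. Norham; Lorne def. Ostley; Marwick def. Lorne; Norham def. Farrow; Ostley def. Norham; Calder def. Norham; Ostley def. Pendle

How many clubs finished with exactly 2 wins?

Win totals: Lorne 3, Calder 4, Norham 1, Pendle 1, Ostley 4, Farrow 2, Marwick 6.
Exactly 2: Farrow — 1 club.

1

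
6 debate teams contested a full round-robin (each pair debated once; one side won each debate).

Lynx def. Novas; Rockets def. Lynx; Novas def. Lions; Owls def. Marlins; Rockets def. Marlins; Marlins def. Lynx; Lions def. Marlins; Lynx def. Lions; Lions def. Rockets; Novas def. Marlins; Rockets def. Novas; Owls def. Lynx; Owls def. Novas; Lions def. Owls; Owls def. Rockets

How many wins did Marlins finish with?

1

Marlins' results: beat Lynx; lost to Owls, Novas, Rockets, Lions.
That is 1 win.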